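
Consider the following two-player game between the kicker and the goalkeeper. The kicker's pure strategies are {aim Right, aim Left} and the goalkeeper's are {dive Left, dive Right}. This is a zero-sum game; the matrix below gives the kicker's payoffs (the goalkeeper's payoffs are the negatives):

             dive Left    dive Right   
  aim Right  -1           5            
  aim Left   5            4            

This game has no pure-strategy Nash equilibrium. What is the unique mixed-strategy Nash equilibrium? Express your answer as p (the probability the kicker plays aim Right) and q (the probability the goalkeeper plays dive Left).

p = 1/7, q = 1/7

The goalkeeper's indifference between dive Left and dive Right determines the kicker's mixing probability p:
  the goalkeeper's payoff from dive Left: p·1 + (1−p)·(-5) = 6p - 5
  the goalkeeper's payoff from dive Right: p·(-5) + (1−p)·(-4) = -p - 4
  6p - 5 = -p - 4  ⇒  7p = 1  ⇒  p = 1/7.
The goalkeeper's mix must leave the kicker indifferent between aim Right and aim Left.
  the kicker's expected payoff from aim Right: q·(-1) + (1−q)·5 = -6q + 5
  the kicker's expected payoff from aim Left: q·5 + (1−q)·4 = q + 4
  -6q + 5 = q + 4  ⇒  -7q = -1  ⇒  q = 1/7.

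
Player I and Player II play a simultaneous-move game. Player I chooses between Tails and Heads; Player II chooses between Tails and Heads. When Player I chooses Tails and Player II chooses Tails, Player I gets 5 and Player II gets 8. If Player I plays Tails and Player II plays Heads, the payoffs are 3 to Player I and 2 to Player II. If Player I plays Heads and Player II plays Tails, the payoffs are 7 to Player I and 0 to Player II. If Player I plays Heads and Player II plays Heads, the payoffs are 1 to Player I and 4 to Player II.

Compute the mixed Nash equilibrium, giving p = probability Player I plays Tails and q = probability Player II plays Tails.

Player II's indifference between Tails and Heads determines Player I's mixing probability p:
  Player II's payoff to Tails: p·8 + (1−p)·0 = 8p
  Player II's payoff to Heads: p·2 + (1−p)·4 = -2p + 4
  8p = -2p + 4  ⇒  10p = 4  ⇒  p = 2/5.
For Player I to be willing to mix, Player I must be indifferent between Tails and Heads, which pins down Player II's mix.
  Player I's expected payoff from Tails: q·5 + (1−q)·3 = 2q + 3
  Player I's expected payoff from Heads: q·7 + (1−q)·1 = 6q + 1
  2q + 3 = 6q + 1  ⇒  -4q = -2  ⇒  q = 1/2.

p = 2/5, q = 1/2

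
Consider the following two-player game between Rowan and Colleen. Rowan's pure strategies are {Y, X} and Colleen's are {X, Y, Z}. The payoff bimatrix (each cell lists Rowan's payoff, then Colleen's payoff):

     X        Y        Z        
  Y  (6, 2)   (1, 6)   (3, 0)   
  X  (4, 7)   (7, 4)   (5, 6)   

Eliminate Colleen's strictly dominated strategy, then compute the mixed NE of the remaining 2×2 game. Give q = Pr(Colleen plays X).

q = 3/4

Colleen's strategy Z is strictly dominated by X: 2 > 0 and 7 > 6. Eliminate Z.
In a mixed equilibrium Rowan is indifferent between Y and X; this condition fixes q.
  Rowan's expected payoff from Y: q·6 + (1−q)·1 = 5q + 1
  Rowan's expected payoff from X: q·4 + (1−q)·7 = -3q + 7
  5q + 1 = -3q + 7  ⇒  8q = 6  ⇒  q = 3/4.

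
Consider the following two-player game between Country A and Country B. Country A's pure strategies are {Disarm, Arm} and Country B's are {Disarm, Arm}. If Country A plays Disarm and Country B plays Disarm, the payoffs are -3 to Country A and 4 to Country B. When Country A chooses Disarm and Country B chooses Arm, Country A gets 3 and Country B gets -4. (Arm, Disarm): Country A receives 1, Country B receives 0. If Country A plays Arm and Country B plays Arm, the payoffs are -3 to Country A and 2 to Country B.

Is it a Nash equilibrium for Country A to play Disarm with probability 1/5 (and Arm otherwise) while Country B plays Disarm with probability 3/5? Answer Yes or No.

Check Country B's indifference given Country A's mix p = 1/5:
  payoff from Disarm = 4/5; payoff from Arm = 4/5 — equal.
Check Country A's indifference given Country B's mix q = 3/5:
  payoff from Disarm = -3/5; payoff from Arm = -3/5 — equal.
Both players are indifferent, so neither can profitably deviate.

Yes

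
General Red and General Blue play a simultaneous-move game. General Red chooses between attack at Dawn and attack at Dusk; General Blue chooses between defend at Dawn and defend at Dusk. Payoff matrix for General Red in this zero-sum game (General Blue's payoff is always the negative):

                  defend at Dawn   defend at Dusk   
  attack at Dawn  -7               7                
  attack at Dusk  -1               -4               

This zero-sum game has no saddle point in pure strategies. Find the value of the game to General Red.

In a mixed equilibrium General Red is indifferent between attack at Dawn and attack at Dusk; this condition fixes q.
  General Red's payoff from attack at Dawn: q·(-7) + (1−q)·7 = -14q + 7
  General Red's payoff from attack at Dusk: q·(-1) + (1−q)·(-4) = 3q - 4
  -14q + 7 = 3q - 4  ⇒  -17q = -11  ⇒  q = 11/17.
The value is General Red's expected payoff against this mix (using attack at Dawn): (11/17)·(-7) + (6/17)·7 = -35/17.

v = -35/17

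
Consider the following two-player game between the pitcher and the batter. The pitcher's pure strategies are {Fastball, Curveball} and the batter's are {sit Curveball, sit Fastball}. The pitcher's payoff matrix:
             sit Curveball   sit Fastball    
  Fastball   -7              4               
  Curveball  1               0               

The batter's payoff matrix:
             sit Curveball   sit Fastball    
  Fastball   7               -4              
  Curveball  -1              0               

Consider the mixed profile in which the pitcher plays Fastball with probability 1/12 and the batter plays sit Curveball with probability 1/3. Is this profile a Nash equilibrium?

Yes

Check the batter's indifference given the pitcher's mix p = 1/12:
  payoff from sit Curveball = -1/3; payoff from sit Fastball = -1/3 — equal.
Check the pitcher's indifference given the batter's mix q = 1/3:
  payoff from Fastball = 1/3; payoff from Curveball = 1/3 — equal.
Both players are indifferent, so neither can profitably deviate.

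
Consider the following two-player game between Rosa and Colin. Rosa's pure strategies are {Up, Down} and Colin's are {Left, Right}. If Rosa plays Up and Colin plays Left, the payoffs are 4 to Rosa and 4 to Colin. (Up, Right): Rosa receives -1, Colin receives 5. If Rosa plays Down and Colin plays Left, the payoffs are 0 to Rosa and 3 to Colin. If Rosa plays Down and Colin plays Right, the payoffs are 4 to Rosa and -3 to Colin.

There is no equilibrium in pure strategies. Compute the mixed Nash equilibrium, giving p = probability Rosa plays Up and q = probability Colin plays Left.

p = 6/7, q = 5/9

Rosa's mix must leave Colin indifferent between Left and Right.
  Colin's expected payoff from Left: p·4 + (1−p)·3 = p + 3
  Colin's expected payoff from Right: p·5 + (1−p)·(-3) = 8p - 3
  p + 3 = 8p - 3  ⇒  -7p = -6  ⇒  p = 6/7.
Rosa's indifference between Up and Down determines Colin's mixing probability q:
  Rosa's payoff from Up: q·4 + (1−q)·(-1) = 5q - 1
  Rosa's payoff from Down: q·0 + (1−q)·4 = -4q + 4
  5q - 1 = -4q + 4  ⇒  9q = 5  ⇒  q = 5/9.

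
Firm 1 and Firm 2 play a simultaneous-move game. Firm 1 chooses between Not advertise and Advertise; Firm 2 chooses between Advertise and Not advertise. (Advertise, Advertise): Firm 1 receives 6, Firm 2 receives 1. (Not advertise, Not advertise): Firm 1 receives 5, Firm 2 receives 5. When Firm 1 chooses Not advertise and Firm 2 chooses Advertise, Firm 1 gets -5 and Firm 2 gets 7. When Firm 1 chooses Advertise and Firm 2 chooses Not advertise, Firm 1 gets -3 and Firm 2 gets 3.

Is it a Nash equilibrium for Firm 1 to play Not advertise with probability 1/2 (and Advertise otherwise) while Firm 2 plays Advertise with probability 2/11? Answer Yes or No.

Given Firm 2's mix q = 2/11, Firm 1's payoff from Not advertise is 35/11 but from Advertise is -15/11. Firm 1 strictly prefers Not advertise, so Firm 1 would not mix.
So the proposed profile is not a Nash equilibrium.

No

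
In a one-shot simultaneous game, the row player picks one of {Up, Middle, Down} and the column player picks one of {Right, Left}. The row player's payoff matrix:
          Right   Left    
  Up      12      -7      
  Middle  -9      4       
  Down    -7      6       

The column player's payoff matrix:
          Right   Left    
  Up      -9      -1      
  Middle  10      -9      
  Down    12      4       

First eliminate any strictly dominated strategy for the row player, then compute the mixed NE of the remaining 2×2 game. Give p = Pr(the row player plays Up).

p = 1/2

The row player's strategy Middle is strictly dominated by Down: -7 > -9 and 6 > 4. Eliminate Middle.
The column player's indifference between Right and Left determines the row player's mixing probability p:
  the column player's payoff from Right: p·(-9) + (1−p)·12 = -21p + 12
  the column player's payoff from Left: p·(-1) + (1−p)·4 = -5p + 4
  -21p + 12 = -5p + 4  ⇒  -16p = -8  ⇒  p = 1/2.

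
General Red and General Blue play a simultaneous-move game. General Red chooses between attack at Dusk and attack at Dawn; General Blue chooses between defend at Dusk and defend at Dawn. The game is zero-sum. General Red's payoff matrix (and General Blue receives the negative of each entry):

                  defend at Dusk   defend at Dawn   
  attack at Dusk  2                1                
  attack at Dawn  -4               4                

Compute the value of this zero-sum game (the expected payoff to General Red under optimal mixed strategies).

v = 4/3

Set General Red's expected payoff from attack at Dusk equal to that from attack at Dawn:
  General Red's payoff from attack at Dusk: q·2 + (1−q)·1 = q + 1
  General Red's payoff from attack at Dawn: q·(-4) + (1−q)·4 = -8q + 4
  q + 1 = -8q + 4  ⇒  9q = 3  ⇒  q = 1/3.
The value is General Red's expected payoff against this mix (using attack at Dusk): (1/3)·2 + (2/3)·1 = 4/3.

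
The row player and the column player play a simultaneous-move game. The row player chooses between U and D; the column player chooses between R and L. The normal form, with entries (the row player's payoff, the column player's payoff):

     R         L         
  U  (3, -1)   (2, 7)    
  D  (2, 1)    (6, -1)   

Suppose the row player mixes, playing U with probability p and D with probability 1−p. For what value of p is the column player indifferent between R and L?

p = 1/5

The row player's mix must leave the column player indifferent between R and L.
  the column player's payoff from R: p·(-1) + (1−p)·1 = -2p + 1
  the column player's payoff from L: p·7 + (1−p)·(-1) = 8p - 1
  -2p + 1 = 8p - 1  ⇒  -10p = -2  ⇒  p = 1/5.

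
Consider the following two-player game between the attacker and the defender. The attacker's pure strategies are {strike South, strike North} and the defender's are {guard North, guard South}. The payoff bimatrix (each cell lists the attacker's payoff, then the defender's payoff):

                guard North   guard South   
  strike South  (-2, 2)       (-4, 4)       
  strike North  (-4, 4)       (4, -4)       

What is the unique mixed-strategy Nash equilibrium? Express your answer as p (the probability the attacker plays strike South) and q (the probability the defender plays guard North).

The defender's indifference between guard North and guard South determines the attacker's mixing probability p:
  the defender's payoff from guard North: p·2 + (1−p)·4 = -2p + 4
  the defender's payoff from guard South: p·4 + (1−p)·(-4) = 8p - 4
  -2p + 4 = 8p - 4  ⇒  -10p = -8  ⇒  p = 4/5.
Set the attacker's expected payoff from strike South equal to that from strike North:
  the attacker's payoff from strike South: q·(-2) + (1−q)·(-4) = 2q - 4
  the attacker's payoff from strike North: q·(-4) + (1−q)·4 = -8q + 4
  2q - 4 = -8q + 4  ⇒  10q = 8  ⇒  q = 4/5.

p = 4/5, q = 4/5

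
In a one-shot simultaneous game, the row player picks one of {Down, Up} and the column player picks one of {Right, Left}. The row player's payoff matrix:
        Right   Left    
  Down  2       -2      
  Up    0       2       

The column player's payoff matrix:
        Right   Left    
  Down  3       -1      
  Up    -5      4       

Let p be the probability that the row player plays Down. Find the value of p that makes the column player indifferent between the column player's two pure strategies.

In a mixed equilibrium the column player is indifferent between Right and Left; this condition fixes p.
  the column player's expected payoff from Right: p·3 + (1−p)·(-5) = 8p - 5
  the column player's expected payoff from Left: p·(-1) + (1−p)·4 = -5p + 4
  8p - 5 = -5p + 4  ⇒  13p = 9  ⇒  p = 9/13.

p = 9/13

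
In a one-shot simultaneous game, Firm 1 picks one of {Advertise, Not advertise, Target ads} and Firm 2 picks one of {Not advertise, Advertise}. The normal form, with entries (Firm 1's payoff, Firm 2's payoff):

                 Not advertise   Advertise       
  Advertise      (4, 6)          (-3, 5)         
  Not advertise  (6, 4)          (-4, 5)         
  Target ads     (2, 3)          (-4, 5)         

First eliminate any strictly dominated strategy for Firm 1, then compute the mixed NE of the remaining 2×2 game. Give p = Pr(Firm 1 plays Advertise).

Firm 1's strategy Target ads is strictly dominated by Advertise: 4 > 2 and -3 > -4. Eliminate Target ads.
Firm 2's indifference between Not advertise and Advertise determines Firm 1's mixing probability p:
  Firm 2's expected payoff from Not advertise: p·6 + (1−p)·4 = 2p + 4
  Firm 2's expected payoff from Advertise: p·5 + (1−p)·5 = 5
  2p + 4 = 5  ⇒  2p = 1  ⇒  p = 1/2.

p = 1/2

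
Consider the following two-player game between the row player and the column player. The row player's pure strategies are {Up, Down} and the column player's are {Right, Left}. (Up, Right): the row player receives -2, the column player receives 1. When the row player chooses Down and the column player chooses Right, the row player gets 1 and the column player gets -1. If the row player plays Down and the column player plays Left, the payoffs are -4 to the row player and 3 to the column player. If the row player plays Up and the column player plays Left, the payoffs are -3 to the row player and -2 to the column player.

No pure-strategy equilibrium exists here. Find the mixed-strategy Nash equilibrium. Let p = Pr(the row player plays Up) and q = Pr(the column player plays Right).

p = 4/7, q = 1/4

Set the column player's expected payoff from Right equal to that from Left:
  the column player's payoff to Right: p·1 + (1−p)·(-1) = 2p - 1
  the column player's payoff to Left: p·(-2) + (1−p)·3 = -5p + 3
  2p - 1 = -5p + 3  ⇒  7p = 4  ⇒  p = 4/7.
The column player's mix must leave the row player indifferent between Up and Down.
  the row player's payoff to Up: q·(-2) + (1−q)·(-3) = q - 3
  the row player's payoff to Down: q·1 + (1−q)·(-4) = 5q - 4
  q - 3 = 5q - 4  ⇒  -4q = -1  ⇒  q = 1/4.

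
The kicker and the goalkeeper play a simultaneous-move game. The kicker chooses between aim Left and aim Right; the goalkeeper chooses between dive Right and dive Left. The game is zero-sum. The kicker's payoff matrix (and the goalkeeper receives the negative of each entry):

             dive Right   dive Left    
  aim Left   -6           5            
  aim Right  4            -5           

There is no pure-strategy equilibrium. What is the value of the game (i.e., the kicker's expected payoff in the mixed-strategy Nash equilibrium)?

v = -1/2

Set the kicker's expected payoff from aim Left equal to that from aim Right:
  the kicker's expected payoff from aim Left: q·(-6) + (1−q)·5 = -11q + 5
  the kicker's expected payoff from aim Right: q·4 + (1−q)·(-5) = 9q - 5
  -11q + 5 = 9q - 5  ⇒  -20q = -10  ⇒  q = 1/2.
The value is the kicker's expected payoff against this mix (using aim Left): (1/2)·(-6) + (1/2)·5 = -1/2.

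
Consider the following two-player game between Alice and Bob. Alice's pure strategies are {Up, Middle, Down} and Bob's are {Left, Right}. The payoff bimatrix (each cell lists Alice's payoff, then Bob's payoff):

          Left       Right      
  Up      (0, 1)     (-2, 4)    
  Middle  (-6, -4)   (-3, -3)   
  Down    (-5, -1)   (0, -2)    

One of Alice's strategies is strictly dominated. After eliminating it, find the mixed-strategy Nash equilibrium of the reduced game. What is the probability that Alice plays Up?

p = 1/4

Alice's strategy Middle is strictly dominated by Down: -5 > -6 and 0 > -3. Eliminate Middle.
Bob's indifference between Left and Right determines Alice's mixing probability p:
  Bob's payoff from Left: p·1 + (1−p)·(-1) = 2p - 1
  Bob's payoff from Right: p·4 + (1−p)·(-2) = 6p - 2
  2p - 1 = 6p - 2  ⇒  -4p = -1  ⇒  p = 1/4.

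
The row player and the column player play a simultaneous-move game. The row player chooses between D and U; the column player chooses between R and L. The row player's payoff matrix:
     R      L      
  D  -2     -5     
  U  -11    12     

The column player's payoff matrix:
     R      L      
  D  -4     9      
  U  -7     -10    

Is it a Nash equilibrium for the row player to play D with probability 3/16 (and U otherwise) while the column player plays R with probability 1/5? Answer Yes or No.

Given the column player's mix q = 1/5, the row player's payoff from D is -22/5 but from U is 37/5. The row player strictly prefers U, so the row player would not mix.
So the proposed profile is not a Nash equilibrium.

No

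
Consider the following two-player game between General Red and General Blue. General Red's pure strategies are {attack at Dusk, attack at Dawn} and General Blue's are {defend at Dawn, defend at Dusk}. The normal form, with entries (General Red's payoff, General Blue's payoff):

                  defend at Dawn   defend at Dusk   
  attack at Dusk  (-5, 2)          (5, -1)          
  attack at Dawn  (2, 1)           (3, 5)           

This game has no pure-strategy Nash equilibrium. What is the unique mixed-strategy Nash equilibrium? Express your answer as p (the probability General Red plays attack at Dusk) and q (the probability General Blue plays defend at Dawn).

For General Blue to be willing to mix, General Blue must be indifferent between defend at Dawn and defend at Dusk, which pins down General Red's mix.
  General Blue's expected payoff from defend at Dawn: p·2 + (1−p)·1 = p + 1
  General Blue's expected payoff from defend at Dusk: p·(-1) + (1−p)·5 = -6p + 5
  p + 1 = -6p + 5  ⇒  7p = 4  ⇒  p = 4/7.
General Blue's mix must leave General Red indifferent between attack at Dusk and attack at Dawn.
  General Red's payoff to attack at Dusk: q·(-5) + (1−q)·5 = -10q + 5
  General Red's payoff to attack at Dawn: q·2 + (1−q)·3 = -q + 3
  -10q + 5 = -q + 3  ⇒  -9q = -2  ⇒  q = 2/9.

p = 4/7, q = 2/9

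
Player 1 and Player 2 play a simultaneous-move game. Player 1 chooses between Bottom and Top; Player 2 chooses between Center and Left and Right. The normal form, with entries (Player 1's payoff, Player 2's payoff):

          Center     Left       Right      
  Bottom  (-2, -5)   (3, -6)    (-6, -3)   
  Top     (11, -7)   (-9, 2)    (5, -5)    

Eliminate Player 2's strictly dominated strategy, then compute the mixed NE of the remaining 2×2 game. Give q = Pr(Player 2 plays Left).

Player 2's strategy Center is strictly dominated by Right: -3 > -5 and -5 > -7. Eliminate Center.
Player 2's mix must leave Player 1 indifferent between Bottom and Top.
  Player 1's expected payoff from Bottom: q·3 + (1−q)·(-6) = 9q - 6
  Player 1's expected payoff from Top: q·(-9) + (1−q)·5 = -14q + 5
  9q - 6 = -14q + 5  ⇒  23q = 11  ⇒  q = 11/23.

q = 11/23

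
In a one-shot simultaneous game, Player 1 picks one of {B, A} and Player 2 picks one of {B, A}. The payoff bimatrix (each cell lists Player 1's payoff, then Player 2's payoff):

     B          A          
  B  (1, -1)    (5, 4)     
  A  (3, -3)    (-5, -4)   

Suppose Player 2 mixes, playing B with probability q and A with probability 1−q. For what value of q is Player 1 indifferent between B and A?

q = 5/6

Player 2's mix must leave Player 1 indifferent between B and A.
  Player 1's payoff to B: q·1 + (1−q)·5 = -4q + 5
  Player 1's payoff to A: q·3 + (1−q)·(-5) = 8q - 5
  -4q + 5 = 8q - 5  ⇒  -12q = -10  ⇒  q = 5/6.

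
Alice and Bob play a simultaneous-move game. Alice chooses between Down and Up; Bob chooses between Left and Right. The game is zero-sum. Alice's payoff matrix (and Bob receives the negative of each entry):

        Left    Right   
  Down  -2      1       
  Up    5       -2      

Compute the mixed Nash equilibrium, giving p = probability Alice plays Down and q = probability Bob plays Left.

p = 7/10, q = 3/10

In a mixed equilibrium Bob is indifferent between Left and Right; this condition fixes p.
  Bob's payoff to Left: p·2 + (1−p)·(-5) = 7p - 5
  Bob's payoff to Right: p·(-1) + (1−p)·2 = -3p + 2
  7p - 5 = -3p + 2  ⇒  10p = 7  ⇒  p = 7/10.
For Alice to be willing to mix, Alice must be indifferent between Down and Up, which pins down Bob's mix.
  Alice's payoff from Down: q·(-2) + (1−q)·1 = -3q + 1
  Alice's payoff from Up: q·5 + (1−q)·(-2) = 7q - 2
  -3q + 1 = 7q - 2  ⇒  -10q = -3  ⇒  q = 3/10.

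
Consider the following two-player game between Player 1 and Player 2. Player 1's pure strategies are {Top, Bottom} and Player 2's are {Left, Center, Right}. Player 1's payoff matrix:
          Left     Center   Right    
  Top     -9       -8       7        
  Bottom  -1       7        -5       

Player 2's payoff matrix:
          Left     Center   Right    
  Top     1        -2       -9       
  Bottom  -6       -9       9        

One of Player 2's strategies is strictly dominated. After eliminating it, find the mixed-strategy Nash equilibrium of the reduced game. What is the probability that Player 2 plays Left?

q = 3/5

Player 2's strategy Center is strictly dominated by Left: 1 > -2 and -6 > -9. Eliminate Center.
Player 1's indifference between Top and Bottom determines Player 2's mixing probability q:
  Player 1's payoff from Top: q·(-9) + (1−q)·7 = -16q + 7
  Player 1's payoff from Bottom: q·(-1) + (1−q)·(-5) = 4q - 5
  -16q + 7 = 4q - 5  ⇒  -20q = -12  ⇒  q = 3/5.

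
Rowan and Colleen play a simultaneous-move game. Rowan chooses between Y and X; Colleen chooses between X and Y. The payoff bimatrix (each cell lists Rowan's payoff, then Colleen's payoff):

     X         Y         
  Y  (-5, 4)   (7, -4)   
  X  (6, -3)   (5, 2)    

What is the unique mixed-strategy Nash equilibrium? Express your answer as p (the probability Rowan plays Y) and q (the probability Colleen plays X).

p = 5/13, q = 2/13

Set Colleen's expected payoff from X equal to that from Y:
  Colleen's payoff from X: p·4 + (1−p)·(-3) = 7p - 3
  Colleen's payoff from Y: p·(-4) + (1−p)·2 = -6p + 2
  7p - 3 = -6p + 2  ⇒  13p = 5  ⇒  p = 5/13.
Set Rowan's expected payoff from Y equal to that from X:
  Rowan's payoff from Y: q·(-5) + (1−q)·7 = -12q + 7
  Rowan's payoff from X: q·6 + (1−q)·5 = q + 5
  -12q + 7 = q + 5  ⇒  -13q = -2  ⇒  q = 2/13.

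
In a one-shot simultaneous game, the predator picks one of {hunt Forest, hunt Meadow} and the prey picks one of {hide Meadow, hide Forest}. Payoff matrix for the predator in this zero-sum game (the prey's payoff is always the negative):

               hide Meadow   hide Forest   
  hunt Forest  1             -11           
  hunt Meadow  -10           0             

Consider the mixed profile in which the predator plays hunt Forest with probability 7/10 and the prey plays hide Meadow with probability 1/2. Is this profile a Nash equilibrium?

No

Given the predator's mix p = 7/10, the prey's payoff from hide Meadow is 23/10 but from hide Forest is 77/10. The prey strictly prefers hide Forest, so the prey would not mix.
So the proposed profile is not a Nash equilibrium.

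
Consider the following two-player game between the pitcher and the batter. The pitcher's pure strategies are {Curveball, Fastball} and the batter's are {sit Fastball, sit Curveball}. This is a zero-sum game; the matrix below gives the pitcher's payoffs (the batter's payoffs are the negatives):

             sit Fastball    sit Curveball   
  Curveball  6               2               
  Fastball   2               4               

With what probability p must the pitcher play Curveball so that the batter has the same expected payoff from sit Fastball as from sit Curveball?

p = 1/3

The batter's indifference between sit Fastball and sit Curveball determines the pitcher's mixing probability p:
  the batter's expected payoff from sit Fastball: p·(-6) + (1−p)·(-2) = -4p - 2
  the batter's expected payoff from sit Curveball: p·(-2) + (1−p)·(-4) = 2p - 4
  -4p - 2 = 2p - 4  ⇒  -6p = -2  ⇒  p = 1/3.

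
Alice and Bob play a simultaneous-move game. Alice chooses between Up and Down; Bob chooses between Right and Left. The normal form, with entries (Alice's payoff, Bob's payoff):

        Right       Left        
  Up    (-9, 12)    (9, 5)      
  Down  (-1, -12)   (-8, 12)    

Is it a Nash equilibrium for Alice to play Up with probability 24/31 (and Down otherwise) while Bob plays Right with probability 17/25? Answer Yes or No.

Yes

Check Bob's indifference given Alice's mix p = 24/31:
  payoff from Right = 204/31; payoff from Left = 204/31 — equal.
Check Alice's indifference given Bob's mix q = 17/25:
  payoff from Up = -81/25; payoff from Down = -81/25 — equal.
Both players are indifferent, so neither can profitably deviate.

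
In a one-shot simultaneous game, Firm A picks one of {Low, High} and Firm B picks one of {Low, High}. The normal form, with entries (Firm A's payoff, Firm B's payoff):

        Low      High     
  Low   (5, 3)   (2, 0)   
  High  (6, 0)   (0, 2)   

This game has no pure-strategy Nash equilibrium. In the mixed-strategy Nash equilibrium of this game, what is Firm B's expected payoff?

6/5

Set Firm B's expected payoff from Low equal to that from High:
  Firm B's expected payoff from Low: p·3 + (1−p)·0 = 3p
  Firm B's expected payoff from High: p·0 + (1−p)·2 = -2p + 2
  3p = -2p + 2  ⇒  5p = 2  ⇒  p = 2/5.
At equilibrium Firm B is indifferent across columns, so Firm B's payoff equals the payoff from Low: (2/5)·3 + (3/5)·0 = 6/5.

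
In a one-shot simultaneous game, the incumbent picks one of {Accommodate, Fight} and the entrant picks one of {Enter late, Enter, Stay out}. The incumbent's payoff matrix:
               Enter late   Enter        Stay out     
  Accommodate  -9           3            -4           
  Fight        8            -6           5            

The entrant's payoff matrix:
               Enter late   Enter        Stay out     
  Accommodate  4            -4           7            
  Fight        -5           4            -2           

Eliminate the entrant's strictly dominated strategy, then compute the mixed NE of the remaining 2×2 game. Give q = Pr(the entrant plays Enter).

The entrant's strategy Enter late is strictly dominated by Stay out: 7 > 4 and -2 > -5. Eliminate Enter late.
The entrant's mix must leave the incumbent indifferent between Accommodate and Fight.
  the incumbent's payoff to Accommodate: q·3 + (1−q)·(-4) = 7q - 4
  the incumbent's payoff to Fight: q·(-6) + (1−q)·5 = -11q + 5
  7q - 4 = -11q + 5  ⇒  18q = 9  ⇒  q = 1/2.

q = 1/2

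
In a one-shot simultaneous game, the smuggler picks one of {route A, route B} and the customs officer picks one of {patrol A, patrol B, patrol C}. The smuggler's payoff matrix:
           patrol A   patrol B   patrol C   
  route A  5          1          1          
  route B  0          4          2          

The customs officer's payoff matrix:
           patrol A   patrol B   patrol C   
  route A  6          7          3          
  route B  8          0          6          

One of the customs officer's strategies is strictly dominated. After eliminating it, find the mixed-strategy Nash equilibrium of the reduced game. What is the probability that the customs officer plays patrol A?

q = 3/8

The customs officer's strategy patrol C is strictly dominated by patrol A: 6 > 3 and 8 > 6. Eliminate patrol C.
In a mixed equilibrium the smuggler is indifferent between route A and route B; this condition fixes q.
  the smuggler's expected payoff from route A: q·5 + (1−q)·1 = 4q + 1
  the smuggler's expected payoff from route B: q·0 + (1−q)·4 = -4q + 4
  4q + 1 = -4q + 4  ⇒  8q = 3  ⇒  q = 3/8.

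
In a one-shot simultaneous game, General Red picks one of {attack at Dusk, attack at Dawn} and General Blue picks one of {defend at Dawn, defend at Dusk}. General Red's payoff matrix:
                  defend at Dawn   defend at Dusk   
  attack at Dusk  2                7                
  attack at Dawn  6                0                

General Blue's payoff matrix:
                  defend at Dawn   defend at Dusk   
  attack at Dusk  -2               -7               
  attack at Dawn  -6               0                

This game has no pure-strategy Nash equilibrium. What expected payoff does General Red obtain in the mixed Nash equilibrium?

General Blue's mix must leave General Red indifferent between attack at Dusk and attack at Dawn.
  General Red's payoff from attack at Dusk: q·2 + (1−q)·7 = -5q + 7
  General Red's payoff from attack at Dawn: q·6 + (1−q)·0 = 6q
  -5q + 7 = 6q  ⇒  -11q = -7  ⇒  q = 7/11.
At equilibrium General Red is indifferent across rows, so General Red's payoff equals the payoff from attack at Dusk: (7/11)·2 + (4/11)·7 = 42/11.

42/11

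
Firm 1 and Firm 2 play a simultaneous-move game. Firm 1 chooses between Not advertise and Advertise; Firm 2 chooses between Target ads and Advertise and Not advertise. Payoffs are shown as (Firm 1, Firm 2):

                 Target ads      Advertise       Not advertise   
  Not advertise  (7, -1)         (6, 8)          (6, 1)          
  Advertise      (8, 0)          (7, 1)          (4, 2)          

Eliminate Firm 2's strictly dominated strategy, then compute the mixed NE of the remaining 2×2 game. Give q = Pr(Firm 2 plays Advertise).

Firm 2's strategy Target ads is strictly dominated by Not advertise: 1 > -1 and 2 > 0. Eliminate Target ads.
In a mixed equilibrium Firm 1 is indifferent between Not advertise and Advertise; this condition fixes q.
  Firm 1's payoff from Not advertise: q·6 + (1−q)·6 = 6
  Firm 1's payoff from Advertise: q·7 + (1−q)·4 = 3q + 4
  6 = 3q + 4  ⇒  -3q = -2  ⇒  q = 2/3.

q = 2/3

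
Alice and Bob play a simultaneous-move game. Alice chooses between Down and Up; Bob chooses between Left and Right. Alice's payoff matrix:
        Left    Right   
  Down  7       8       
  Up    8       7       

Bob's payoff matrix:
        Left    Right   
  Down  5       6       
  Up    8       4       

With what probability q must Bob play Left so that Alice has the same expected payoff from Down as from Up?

Bob's mix must leave Alice indifferent between Down and Up.
  Alice's payoff to Down: q·7 + (1−q)·8 = -q + 8
  Alice's payoff to Up: q·8 + (1−q)·7 = q + 7
  -q + 8 = q + 7  ⇒  -2q = -1  ⇒  q = 1/2.

q = 1/2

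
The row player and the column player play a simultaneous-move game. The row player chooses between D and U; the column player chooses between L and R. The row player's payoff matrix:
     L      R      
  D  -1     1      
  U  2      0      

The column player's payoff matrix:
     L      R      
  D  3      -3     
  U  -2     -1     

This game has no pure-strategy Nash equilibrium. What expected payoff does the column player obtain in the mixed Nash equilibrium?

The column player's indifference between L and R determines the row player's mixing probability p:
  the column player's payoff to L: p·3 + (1−p)·(-2) = 5p - 2
  the column player's payoff to R: p·(-3) + (1−p)·(-1) = -2p - 1
  5p - 2 = -2p - 1  ⇒  7p = 1  ⇒  p = 1/7.
At equilibrium the column player is indifferent across columns, so the column player's payoff equals the payoff from L: (1/7)·3 + (6/7)·(-2) = -9/7.

-9/7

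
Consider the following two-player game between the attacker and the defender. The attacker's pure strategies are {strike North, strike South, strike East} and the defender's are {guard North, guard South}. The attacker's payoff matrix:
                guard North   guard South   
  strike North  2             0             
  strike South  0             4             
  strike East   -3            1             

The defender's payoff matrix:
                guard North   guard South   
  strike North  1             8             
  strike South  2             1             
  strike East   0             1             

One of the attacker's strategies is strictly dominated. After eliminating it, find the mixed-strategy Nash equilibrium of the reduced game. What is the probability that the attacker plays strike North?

p = 1/8

The attacker's strategy strike East is strictly dominated by strike South: 0 > -3 and 4 > 1. Eliminate strike East.
In a mixed equilibrium the defender is indifferent between guard North and guard South; this condition fixes p.
  the defender's expected payoff from guard North: p·1 + (1−p)·2 = -p + 2
  the defender's expected payoff from guard South: p·8 + (1−p)·1 = 7p + 1
  -p + 2 = 7p + 1  ⇒  -8p = -1  ⇒  p = 1/8.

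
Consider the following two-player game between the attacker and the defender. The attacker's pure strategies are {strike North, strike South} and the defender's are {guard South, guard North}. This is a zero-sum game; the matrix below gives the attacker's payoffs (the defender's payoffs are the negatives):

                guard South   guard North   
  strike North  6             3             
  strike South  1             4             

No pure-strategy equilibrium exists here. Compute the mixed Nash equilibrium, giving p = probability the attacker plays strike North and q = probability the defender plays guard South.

p = 1/2, q = 1/6

Set the defender's expected payoff from guard South equal to that from guard North:
  the defender's payoff to guard South: p·(-6) + (1−p)·(-1) = -5p - 1
  the defender's payoff to guard North: p·(-3) + (1−p)·(-4) = p - 4
  -5p - 1 = p - 4  ⇒  -6p = -3  ⇒  p = 1/2.
For the attacker to be willing to mix, the attacker must be indifferent between strike North and strike South, which pins down the defender's mix.
  the attacker's payoff to strike North: q·6 + (1−q)·3 = 3q + 3
  the attacker's payoff to strike South: q·1 + (1−q)·4 = -3q + 4
  3q + 3 = -3q + 4  ⇒  6q = 1  ⇒  q = 1/6.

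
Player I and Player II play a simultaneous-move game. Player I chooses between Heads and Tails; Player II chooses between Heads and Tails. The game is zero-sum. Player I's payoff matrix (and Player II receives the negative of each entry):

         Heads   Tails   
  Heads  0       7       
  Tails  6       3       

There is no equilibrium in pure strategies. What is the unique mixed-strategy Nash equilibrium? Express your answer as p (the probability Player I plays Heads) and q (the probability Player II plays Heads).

Player II's indifference between Heads and Tails determines Player I's mixing probability p:
  Player II's payoff to Heads: p·0 + (1−p)·(-6) = 6p - 6
  Player II's payoff to Tails: p·(-7) + (1−p)·(-3) = -4p - 3
  6p - 6 = -4p - 3  ⇒  10p = 3  ⇒  p = 3/10.
For Player I to be willing to mix, Player I must be indifferent between Heads and Tails, which pins down Player II's mix.
  Player I's payoff from Heads: q·0 + (1−q)·7 = -7q + 7
  Player I's payoff from Tails: q·6 + (1−q)·3 = 3q + 3
  -7q + 7 = 3q + 3  ⇒  -10q = -4  ⇒  q = 2/5.

p = 3/10, q = 2/5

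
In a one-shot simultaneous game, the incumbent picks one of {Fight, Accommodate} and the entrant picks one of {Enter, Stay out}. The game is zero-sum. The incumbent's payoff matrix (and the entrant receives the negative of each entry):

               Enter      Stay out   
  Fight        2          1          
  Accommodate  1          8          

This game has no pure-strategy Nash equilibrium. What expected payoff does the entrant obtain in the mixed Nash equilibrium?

-15/8

Set the entrant's expected payoff from Enter equal to that from Stay out:
  the entrant's expected payoff from Enter: p·(-2) + (1−p)·(-1) = -p - 1
  the entrant's expected payoff from Stay out: p·(-1) + (1−p)·(-8) = 7p - 8
  -p - 1 = 7p - 8  ⇒  -8p = -7  ⇒  p = 7/8.
At equilibrium the entrant is indifferent across columns, so the entrant's payoff equals the payoff from Enter: (7/8)·(-2) + (1/8)·(-1) = -15/8.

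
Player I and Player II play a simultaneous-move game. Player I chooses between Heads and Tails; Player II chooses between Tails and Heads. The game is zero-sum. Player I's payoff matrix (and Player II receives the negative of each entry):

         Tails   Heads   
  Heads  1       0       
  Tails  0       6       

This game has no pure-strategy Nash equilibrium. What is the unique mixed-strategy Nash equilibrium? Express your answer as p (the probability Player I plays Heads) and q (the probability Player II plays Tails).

p = 6/7, q = 6/7

For Player II to be willing to mix, Player II must be indifferent between Tails and Heads, which pins down Player I's mix.
  Player II's payoff to Tails: p·(-1) + (1−p)·0 = -p
  Player II's payoff to Heads: p·0 + (1−p)·(-6) = 6p - 6
  -p = 6p - 6  ⇒  -7p = -6  ⇒  p = 6/7.
For Player I to be willing to mix, Player I must be indifferent between Heads and Tails, which pins down Player II's mix.
  Player I's payoff to Heads: q·1 + (1−q)·0 = q
  Player I's payoff to Tails: q·0 + (1−q)·6 = -6q + 6
  q = -6q + 6  ⇒  7q = 6  ⇒  q = 6/7.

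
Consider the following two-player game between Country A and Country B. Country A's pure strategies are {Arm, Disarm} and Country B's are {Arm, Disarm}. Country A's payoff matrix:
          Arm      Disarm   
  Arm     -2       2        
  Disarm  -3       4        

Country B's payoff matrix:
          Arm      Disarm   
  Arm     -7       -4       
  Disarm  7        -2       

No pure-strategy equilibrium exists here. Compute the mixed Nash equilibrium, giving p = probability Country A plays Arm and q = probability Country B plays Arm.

Country B's indifference between Arm and Disarm determines Country A's mixing probability p:
  Country B's expected payoff from Arm: p·(-7) + (1−p)·7 = -14p + 7
  Country B's expected payoff from Disarm: p·(-4) + (1−p)·(-2) = -2p - 2
  -14p + 7 = -2p - 2  ⇒  -12p = -9  ⇒  p = 3/4.
Set Country A's expected payoff from Arm equal to that from Disarm:
  Country A's payoff from Arm: q·(-2) + (1−q)·2 = -4q + 2
  Country A's payoff from Disarm: q·(-3) + (1−q)·4 = -7q + 4
  -4q + 2 = -7q + 4  ⇒  3q = 2  ⇒  q = 2/3.

p = 3/4, q = 2/3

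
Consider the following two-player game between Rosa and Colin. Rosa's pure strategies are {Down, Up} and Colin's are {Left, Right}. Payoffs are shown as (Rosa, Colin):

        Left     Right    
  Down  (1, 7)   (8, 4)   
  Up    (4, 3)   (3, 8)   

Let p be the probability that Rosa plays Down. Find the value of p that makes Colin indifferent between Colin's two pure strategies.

Rosa's mix must leave Colin indifferent between Left and Right.
  Colin's payoff to Left: p·7 + (1−p)·3 = 4p + 3
  Colin's payoff to Right: p·4 + (1−p)·8 = -4p + 8
  4p + 3 = -4p + 8  ⇒  8p = 5  ⇒  p = 5/8.

p = 5/8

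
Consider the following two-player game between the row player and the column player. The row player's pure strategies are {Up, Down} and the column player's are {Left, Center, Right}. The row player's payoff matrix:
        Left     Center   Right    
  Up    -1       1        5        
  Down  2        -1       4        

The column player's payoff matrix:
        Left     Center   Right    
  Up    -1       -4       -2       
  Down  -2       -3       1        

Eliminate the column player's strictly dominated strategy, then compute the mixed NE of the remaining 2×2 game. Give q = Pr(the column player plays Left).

q = 1/4

The column player's strategy Center is strictly dominated by Left: -1 > -4 and -2 > -3. Eliminate Center.
Set the row player's expected payoff from Up equal to that from Down:
  the row player's payoff from Up: q·(-1) + (1−q)·5 = -6q + 5
  the row player's payoff from Down: q·2 + (1−q)·4 = -2q + 4
  -6q + 5 = -2q + 4  ⇒  -4q = -1  ⇒  q = 1/4.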